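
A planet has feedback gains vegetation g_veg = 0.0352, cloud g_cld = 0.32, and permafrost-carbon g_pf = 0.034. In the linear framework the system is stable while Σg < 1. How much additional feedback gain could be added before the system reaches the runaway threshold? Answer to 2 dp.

Current total gain = 0.0352 + 0.32 + 0.034 = 0.3892.
Margin to runaway = 1 − 0.3892 = 0.61.

0.61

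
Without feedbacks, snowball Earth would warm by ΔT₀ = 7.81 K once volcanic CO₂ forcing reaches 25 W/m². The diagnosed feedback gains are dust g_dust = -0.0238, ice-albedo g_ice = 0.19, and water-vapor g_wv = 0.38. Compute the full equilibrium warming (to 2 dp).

Total gain g = -0.0238 + 0.19 + 0.38 = 0.5462.
Amplification A = 1/(1 − 0.5462) = 2.204.
ΔT = 7.81 × 2.204 = 17.21 K.

17.21 K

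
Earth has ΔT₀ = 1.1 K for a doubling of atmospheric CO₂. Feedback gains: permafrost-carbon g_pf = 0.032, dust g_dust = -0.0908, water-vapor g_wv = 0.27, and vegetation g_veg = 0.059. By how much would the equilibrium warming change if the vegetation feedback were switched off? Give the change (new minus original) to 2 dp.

-0.11 K

Original: g = 0.2702, ΔT = 1.1/(1−0.2702) = 1.5073 K.
Without vegetation: g' = 0.2112, ΔT' = 1.1/(1−0.2112) = 1.3945 K.
Change = 1.3945 − 1.5073 = -0.11 K.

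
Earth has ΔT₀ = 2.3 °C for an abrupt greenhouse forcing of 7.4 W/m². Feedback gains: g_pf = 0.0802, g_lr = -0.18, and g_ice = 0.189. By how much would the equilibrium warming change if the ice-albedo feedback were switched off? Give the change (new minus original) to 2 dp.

Original: g = 0.0892, ΔT = 2.3/(1−0.0892) = 2.5253 °C.
Without ice-albedo: g' = -0.0998, ΔT' = 2.3/(1+0.0998) = 2.0913 °C.
Change = 2.0913 − 2.5253 = -0.43 °C.

-0.43 °C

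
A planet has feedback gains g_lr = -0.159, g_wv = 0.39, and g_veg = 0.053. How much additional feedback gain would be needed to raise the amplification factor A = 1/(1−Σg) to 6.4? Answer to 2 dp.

Current total gain = 0.284.
Target gain for A = 6.4: g* = 1 − 1/6.4 = 0.8438.
Additional gain needed = 0.8438 − 0.284 = 0.56.

0.56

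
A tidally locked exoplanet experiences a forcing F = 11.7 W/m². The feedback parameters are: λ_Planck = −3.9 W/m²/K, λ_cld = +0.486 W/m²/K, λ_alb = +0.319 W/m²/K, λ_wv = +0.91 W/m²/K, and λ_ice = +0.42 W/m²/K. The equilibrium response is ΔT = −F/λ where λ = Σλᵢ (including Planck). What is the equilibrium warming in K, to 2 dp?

6.63 K

Net feedback parameter λ = (−3.9) + (+0.486) + (+0.319) + (+0.91) + (+0.42) = -1.765 W/m²/K.
ΔT = −F/λ = −11.7/(-1.765) = 6.63 K.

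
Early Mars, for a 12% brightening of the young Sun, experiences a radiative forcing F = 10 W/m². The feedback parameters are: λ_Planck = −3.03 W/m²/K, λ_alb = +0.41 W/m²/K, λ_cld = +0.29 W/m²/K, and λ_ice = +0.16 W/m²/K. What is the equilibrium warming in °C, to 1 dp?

Net feedback parameter λ = (−3.03) + (+0.41) + (+0.29) + (+0.16) = -2.17 W/m²/K.
ΔT = −F/λ = −10/(-2.17) = 4.6 °C.

4.6 °C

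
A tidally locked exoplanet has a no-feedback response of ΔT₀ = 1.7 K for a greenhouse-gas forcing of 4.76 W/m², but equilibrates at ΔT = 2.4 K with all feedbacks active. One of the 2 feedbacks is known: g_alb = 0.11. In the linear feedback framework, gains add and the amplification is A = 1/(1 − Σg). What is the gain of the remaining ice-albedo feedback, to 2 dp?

Amplification A = ΔT/ΔT₀ = 2.4/1.7 = 1.412.
Total gain g = 1 − 1/A = 1 − 1/1.412 = 0.2918.
The known gain is 0.11.
g_ice = 0.2918 − 0.11 = 0.18.

0.18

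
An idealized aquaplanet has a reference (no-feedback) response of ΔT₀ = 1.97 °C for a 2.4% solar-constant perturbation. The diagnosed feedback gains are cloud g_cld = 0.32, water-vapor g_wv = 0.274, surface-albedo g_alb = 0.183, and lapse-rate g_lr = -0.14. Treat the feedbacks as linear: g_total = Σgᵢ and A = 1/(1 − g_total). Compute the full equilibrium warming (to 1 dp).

5.4 °C

Total gain g = 0.32 + 0.274 + 0.183 − 0.14 = 0.637.
Amplification A = 1/(1 − 0.637) = 2.755.
ΔT = 1.97 × 2.755 = 5.4 °C.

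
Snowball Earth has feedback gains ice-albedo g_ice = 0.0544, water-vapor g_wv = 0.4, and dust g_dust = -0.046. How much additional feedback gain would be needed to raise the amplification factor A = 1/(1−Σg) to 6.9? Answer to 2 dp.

0.45

Current total gain = 0.4084.
Target gain for A = 6.9: g* = 1 − 1/6.9 = 0.8551.
Additional gain needed = 0.8551 − 0.4084 = 0.45.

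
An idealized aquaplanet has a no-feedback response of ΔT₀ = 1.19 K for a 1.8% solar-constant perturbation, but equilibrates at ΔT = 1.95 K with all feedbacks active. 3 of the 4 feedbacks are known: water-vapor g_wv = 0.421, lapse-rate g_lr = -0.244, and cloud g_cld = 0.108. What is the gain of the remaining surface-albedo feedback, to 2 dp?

0.10

Amplification A = ΔT/ΔT₀ = 1.95/1.19 = 1.639.
Total gain g = 1 − 1/A = 1 − 1/1.639 = 0.3899.
Known gains sum to 0.421 − 0.244 + 0.108 = 0.285.
g_alb = 0.3899 − 0.285 = 0.10.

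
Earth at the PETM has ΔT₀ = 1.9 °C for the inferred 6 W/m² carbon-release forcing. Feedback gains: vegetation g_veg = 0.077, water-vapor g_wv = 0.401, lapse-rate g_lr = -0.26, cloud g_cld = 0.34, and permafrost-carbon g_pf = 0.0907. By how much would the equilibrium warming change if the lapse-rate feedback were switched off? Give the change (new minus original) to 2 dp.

Original: g = 0.6487, ΔT = 1.9/(1−0.6487) = 5.4085 °C.
Without lapse-rate: g' = 0.9087, ΔT' = 1.9/(1−0.9087) = 20.8105 °C.
Change = 20.8105 − 5.4085 = 15.40 °C.

15.40 °C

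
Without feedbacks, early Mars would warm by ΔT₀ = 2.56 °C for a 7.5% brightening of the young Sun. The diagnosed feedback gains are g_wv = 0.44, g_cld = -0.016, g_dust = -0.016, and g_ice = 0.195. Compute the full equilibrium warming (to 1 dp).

6.4 °C

Total gain g = 0.44 − 0.016 − 0.016 + 0.195 = 0.603.
Amplification A = 1/(1 − 0.603) = 2.519.
ΔT = 2.56 × 2.519 = 6.4 °C.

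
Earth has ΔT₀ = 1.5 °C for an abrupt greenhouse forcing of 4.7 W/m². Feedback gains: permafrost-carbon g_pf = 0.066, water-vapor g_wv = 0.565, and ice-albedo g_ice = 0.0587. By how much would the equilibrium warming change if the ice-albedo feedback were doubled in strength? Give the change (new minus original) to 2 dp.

1.13 °C

Original: g = 0.6897, ΔT = 1.5/(1−0.6897) = 4.8340 °C.
With doubled ice-albedo: g' = 0.7484, ΔT' = 1.5/(1−0.7484) = 5.9618 °C.
Change = 5.9618 − 4.8340 = 1.13 °C.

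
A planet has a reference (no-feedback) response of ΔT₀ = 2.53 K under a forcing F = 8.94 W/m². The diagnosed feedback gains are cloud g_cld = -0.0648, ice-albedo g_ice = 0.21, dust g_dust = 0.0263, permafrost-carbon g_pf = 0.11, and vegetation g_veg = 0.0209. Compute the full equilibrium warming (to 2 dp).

3.63 K

Total gain g = -0.0648 + 0.21 + 0.0263 + 0.11 + 0.0209 = 0.3024.
Amplification A = 1/(1 − 0.3024) = 1.433.
ΔT = 2.53 × 1.433 = 3.63 K.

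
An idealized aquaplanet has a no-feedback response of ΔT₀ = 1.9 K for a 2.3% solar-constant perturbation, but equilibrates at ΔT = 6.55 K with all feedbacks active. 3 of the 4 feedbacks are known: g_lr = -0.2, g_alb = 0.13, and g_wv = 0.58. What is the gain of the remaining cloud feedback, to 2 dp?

Amplification A = ΔT/ΔT₀ = 6.55/1.9 = 3.447.
Total gain g = 1 − 1/A = 1 − 1/3.447 = 0.7099.
Known gains sum to -0.2 + 0.13 + 0.58 = 0.51.
g_cld = 0.7099 − 0.51 = 0.20.

0.20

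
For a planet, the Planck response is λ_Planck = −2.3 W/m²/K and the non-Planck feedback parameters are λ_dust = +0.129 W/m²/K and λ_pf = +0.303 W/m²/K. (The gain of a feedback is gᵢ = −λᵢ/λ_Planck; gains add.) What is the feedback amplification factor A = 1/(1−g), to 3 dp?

1.231

Convert to gains: g_dust = 0.129/2.3 = 0.05609; g_pf = 0.303/2.3 = 0.1317.
Total gain g = 0.18779.
A = 1/(1 − 0.18779) = 1.231.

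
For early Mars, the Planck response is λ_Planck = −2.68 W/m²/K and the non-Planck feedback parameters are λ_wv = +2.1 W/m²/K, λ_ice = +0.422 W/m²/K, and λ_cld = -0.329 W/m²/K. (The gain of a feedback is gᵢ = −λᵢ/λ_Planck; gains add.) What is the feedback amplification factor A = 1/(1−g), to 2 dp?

5.50

Convert to gains: g_wv = 2.1/2.68 = 0.7836; g_ice = 0.422/2.68 = 0.1575; g_cld = -0.329/2.68 = -0.1228.
Total gain g = 0.8183.
A = 1/(1 − 0.8183) = 5.50.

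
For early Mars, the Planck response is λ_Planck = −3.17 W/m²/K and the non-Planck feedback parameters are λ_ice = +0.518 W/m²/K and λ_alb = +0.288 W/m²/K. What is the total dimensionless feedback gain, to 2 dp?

0.25

Convert to gains: g_ice = 0.518/3.17 = 0.1634; g_alb = 0.288/3.17 = 0.09085.
Total gain g = 0.25425.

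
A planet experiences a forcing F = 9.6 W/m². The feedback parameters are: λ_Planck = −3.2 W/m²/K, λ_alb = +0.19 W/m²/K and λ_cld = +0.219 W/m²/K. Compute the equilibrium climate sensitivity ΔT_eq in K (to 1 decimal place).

Net feedback parameter λ = (−3.2) + (+0.19) + (+0.219) = -2.791 W/m²/K.
ΔT = −F/λ = −9.6/(-2.791) = 3.4 K.

3.4 K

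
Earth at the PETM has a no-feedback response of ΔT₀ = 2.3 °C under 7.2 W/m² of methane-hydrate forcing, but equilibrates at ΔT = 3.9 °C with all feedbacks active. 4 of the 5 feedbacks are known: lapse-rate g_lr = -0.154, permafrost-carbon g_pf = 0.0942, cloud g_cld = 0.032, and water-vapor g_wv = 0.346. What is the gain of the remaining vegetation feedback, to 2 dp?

Amplification A = ΔT/ΔT₀ = 3.9/2.3 = 1.696.
Total gain g = 1 − 1/A = 1 − 1/1.696 = 0.4104.
Known gains sum to -0.154 + 0.0942 + 0.032 + 0.346 = 0.3182.
g_veg = 0.4104 − 0.3182 = 0.09.

0.09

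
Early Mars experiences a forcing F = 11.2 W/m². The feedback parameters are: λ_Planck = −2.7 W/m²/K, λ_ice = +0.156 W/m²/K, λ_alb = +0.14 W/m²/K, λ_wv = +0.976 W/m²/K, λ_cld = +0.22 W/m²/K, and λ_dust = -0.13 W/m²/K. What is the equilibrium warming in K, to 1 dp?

8.4 K

Net feedback parameter λ = (−2.7) + (+0.156) + (+0.14) + (+0.976) + (+0.22) + (-0.13) = -1.338 W/m²/K.
ΔT = −F/λ = −11.2/(-1.338) = 8.4 K.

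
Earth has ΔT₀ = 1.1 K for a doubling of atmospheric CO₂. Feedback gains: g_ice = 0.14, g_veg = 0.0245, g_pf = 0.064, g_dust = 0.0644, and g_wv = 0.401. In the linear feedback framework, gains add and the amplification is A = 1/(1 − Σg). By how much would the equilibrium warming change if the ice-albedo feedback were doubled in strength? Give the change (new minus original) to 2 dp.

Original: g = 0.6939, ΔT = 1.1/(1−0.6939) = 3.5936 K.
With doubled ice-albedo: g' = 0.8339, ΔT' = 1.1/(1−0.8339) = 6.6225 K.
Change = 6.6225 − 3.5936 = 3.03 K.

3.03 K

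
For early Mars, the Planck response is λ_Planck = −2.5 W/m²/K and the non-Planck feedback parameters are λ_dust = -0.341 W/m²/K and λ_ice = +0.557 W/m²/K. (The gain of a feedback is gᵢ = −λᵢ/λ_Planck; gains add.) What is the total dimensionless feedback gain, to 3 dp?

0.086

Convert to gains: g_dust = -0.341/2.5 = -0.1364; g_ice = 0.557/2.5 = 0.2228.
Total gain g = 0.0864.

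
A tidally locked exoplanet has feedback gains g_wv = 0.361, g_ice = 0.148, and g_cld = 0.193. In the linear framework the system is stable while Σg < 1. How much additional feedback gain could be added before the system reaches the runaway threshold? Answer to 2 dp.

Current total gain = 0.361 + 0.148 + 0.193 = 0.702.
Margin to runaway = 1 − 0.702 = 0.30.

0.30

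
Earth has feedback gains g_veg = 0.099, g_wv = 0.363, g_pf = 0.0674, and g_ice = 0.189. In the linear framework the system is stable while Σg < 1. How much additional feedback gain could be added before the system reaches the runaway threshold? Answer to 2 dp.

Current total gain = 0.099 + 0.363 + 0.0674 + 0.189 = 0.7184.
Margin to runaway = 1 − 0.7184 = 0.28.

0.28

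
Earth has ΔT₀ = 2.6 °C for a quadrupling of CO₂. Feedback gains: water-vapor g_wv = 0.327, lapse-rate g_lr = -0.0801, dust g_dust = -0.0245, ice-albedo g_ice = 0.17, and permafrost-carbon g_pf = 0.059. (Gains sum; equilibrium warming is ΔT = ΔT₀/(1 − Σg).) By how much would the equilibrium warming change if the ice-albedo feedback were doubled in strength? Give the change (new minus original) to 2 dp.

Original: g = 0.4514, ΔT = 2.6/(1−0.4514) = 4.7393 °C.
With doubled ice-albedo: g' = 0.6214, ΔT' = 2.6/(1−0.6214) = 6.8674 °C.
Change = 6.8674 − 4.7393 = 2.13 °C.

2.13 °C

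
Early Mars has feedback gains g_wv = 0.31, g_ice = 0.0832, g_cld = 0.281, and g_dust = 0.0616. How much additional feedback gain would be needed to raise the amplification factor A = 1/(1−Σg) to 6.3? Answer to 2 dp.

Current total gain = 0.7358.
Target gain for A = 6.3: g* = 1 − 1/6.3 = 0.8413.
Additional gain needed = 0.8413 − 0.7358 = 0.11.

0.11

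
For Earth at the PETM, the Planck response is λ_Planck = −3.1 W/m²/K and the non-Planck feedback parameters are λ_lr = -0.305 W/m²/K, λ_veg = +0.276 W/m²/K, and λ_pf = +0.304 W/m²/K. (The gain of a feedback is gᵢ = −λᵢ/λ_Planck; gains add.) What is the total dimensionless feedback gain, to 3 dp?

0.089

Convert to gains: g_lr = -0.305/3.1 = -0.09839; g_veg = 0.276/3.1 = 0.08903; g_pf = 0.304/3.1 = 0.09806.
Total gain g = 0.0887.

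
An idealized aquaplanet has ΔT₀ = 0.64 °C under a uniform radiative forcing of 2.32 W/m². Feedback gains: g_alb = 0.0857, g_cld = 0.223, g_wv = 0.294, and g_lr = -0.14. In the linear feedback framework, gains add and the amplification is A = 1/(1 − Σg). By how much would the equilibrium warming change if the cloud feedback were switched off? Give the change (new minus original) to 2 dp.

-0.35 °C

Original: g = 0.4627, ΔT = 0.64/(1−0.4627) = 1.1911 °C.
Without cloud: g' = 0.2397, ΔT' = 0.64/(1−0.2397) = 0.8418 °C.
Change = 0.8418 − 1.1911 = -0.35 °C.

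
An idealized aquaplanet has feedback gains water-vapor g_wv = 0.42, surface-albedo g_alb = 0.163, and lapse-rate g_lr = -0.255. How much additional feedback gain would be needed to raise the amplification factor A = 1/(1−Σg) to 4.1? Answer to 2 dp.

Current total gain = 0.328.
Target gain for A = 4.1: g* = 1 − 1/4.1 = 0.7561.
Additional gain needed = 0.7561 − 0.328 = 0.43.

0.43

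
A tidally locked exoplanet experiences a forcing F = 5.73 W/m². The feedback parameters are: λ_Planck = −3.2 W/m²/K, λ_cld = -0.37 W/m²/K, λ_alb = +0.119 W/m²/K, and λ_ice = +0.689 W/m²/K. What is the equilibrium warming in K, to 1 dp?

Net feedback parameter λ = (−3.2) + (-0.37) + (+0.119) + (+0.689) = -2.762 W/m²/K.
ΔT = −F/λ = −5.73/(-2.762) = 2.1 K.

2.1 K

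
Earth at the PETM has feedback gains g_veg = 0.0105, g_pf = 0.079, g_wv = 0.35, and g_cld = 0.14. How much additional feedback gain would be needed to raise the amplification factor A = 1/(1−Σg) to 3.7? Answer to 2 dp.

Current total gain = 0.5795.
Target gain for A = 3.7: g* = 1 − 1/3.7 = 0.7297.
Additional gain needed = 0.7297 − 0.5795 = 0.15.

0.15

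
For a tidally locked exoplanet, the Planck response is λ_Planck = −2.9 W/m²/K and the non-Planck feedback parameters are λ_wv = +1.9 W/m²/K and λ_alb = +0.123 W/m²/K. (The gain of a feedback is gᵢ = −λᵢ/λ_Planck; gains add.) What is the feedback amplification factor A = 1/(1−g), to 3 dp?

Convert to gains: g_wv = 1.9/2.9 = 0.6552; g_alb = 0.123/2.9 = 0.04241.
Total gain g = 0.69761.
A = 1/(1 − 0.69761) = 3.307.

3.307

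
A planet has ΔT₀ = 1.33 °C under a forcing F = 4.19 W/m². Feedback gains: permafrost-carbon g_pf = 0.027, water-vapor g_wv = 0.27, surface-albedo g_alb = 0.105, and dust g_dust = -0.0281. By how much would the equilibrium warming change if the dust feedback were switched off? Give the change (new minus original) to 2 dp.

Original: g = 0.3739, ΔT = 1.33/(1−0.3739) = 2.1243 °C.
Without dust: g' = 0.402, ΔT' = 1.33/(1−0.402) = 2.2241 °C.
Change = 2.2241 − 2.1243 = 0.10 °C.

0.10 °C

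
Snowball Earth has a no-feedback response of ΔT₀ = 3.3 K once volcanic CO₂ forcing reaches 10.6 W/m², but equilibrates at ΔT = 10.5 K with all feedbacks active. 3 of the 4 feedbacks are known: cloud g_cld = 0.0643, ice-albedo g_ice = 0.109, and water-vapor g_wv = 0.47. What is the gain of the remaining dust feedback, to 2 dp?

Amplification A = ΔT/ΔT₀ = 10.5/3.3 = 3.182.
Total gain g = 1 − 1/A = 1 − 1/3.182 = 0.6857.
Known gains sum to 0.0643 + 0.109 + 0.47 = 0.6433.
g_dust = 0.6857 − 0.6433 = 0.04.

0.04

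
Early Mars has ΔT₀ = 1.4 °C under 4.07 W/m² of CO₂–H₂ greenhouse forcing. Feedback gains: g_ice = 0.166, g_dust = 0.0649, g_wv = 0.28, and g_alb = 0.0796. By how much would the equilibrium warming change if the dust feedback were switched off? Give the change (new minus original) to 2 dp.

Original: g = 0.5905, ΔT = 1.4/(1−0.5905) = 3.4188 °C.
Without dust: g' = 0.5256, ΔT' = 1.4/(1−0.5256) = 2.9511 °C.
Change = 2.9511 − 3.4188 = -0.47 °C.

-0.47 °C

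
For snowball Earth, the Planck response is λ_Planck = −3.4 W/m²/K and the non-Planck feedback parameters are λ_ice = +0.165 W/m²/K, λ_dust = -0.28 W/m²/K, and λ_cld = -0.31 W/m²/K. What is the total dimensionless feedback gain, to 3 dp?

Convert to gains: g_ice = 0.165/3.4 = 0.04853; g_dust = -0.28/3.4 = -0.08235; g_cld = -0.31/3.4 = -0.09118.
Total gain g = -0.125.

-0.125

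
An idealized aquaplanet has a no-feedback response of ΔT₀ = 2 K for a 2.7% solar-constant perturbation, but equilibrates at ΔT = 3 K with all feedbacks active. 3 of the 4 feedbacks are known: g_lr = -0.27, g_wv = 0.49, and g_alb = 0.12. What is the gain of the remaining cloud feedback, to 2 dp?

-0.01

Amplification A = ΔT/ΔT₀ = 3/2 = 1.5.
Total gain g = 1 − 1/A = 1 − 1/1.5 = 0.3333.
Known gains sum to -0.27 + 0.49 + 0.12 = 0.34.
g_cld = 0.3333 − 0.34 = -0.01.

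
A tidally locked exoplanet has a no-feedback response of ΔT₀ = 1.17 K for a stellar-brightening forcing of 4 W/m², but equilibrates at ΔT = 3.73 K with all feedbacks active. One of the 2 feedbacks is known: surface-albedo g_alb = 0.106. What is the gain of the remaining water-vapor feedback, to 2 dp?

Amplification A = ΔT/ΔT₀ = 3.73/1.17 = 3.188.
Total gain g = 1 − 1/A = 1 − 1/3.188 = 0.6863.
The known gain is 0.106.
g_wv = 0.6863 − 0.106 = 0.58.

0.58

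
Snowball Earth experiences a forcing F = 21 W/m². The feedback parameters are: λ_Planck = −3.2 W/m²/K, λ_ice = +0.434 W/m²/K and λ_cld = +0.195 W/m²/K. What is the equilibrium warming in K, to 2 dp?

Net feedback parameter λ = (−3.2) + (+0.434) + (+0.195) = -2.571 W/m²/K.
ΔT = −F/λ = −21/(-2.571) = 8.17 K.

8.17 K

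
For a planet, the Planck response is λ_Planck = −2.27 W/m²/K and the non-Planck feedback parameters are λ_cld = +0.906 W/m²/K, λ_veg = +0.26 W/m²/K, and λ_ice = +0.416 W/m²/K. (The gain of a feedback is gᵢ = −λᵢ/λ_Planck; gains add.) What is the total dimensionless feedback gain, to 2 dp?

0.70

Convert to gains: g_cld = 0.906/2.27 = 0.3991; g_veg = 0.26/2.27 = 0.1145; g_ice = 0.416/2.27 = 0.1833.
Total gain g = 0.6969.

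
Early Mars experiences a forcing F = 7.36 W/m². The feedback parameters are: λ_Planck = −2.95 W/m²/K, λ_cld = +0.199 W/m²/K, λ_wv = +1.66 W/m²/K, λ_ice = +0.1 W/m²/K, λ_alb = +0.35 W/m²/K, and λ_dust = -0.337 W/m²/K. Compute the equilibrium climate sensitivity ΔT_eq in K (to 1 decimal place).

7.5 K

Net feedback parameter λ = (−2.95) + (+0.199) + (+1.66) + (+0.1) + (+0.35) + (-0.337) = -0.978 W/m²/K.
ΔT = −F/λ = −7.36/(-0.978) = 7.5 K.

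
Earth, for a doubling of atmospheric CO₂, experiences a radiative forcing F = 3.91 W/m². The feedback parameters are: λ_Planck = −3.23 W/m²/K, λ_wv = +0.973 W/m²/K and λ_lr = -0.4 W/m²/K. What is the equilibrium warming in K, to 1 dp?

1.5 K

Net feedback parameter λ = (−3.23) + (+0.973) + (-0.4) = -2.657 W/m²/K.
ΔT = −F/λ = −3.91/(-2.657) = 1.5 K.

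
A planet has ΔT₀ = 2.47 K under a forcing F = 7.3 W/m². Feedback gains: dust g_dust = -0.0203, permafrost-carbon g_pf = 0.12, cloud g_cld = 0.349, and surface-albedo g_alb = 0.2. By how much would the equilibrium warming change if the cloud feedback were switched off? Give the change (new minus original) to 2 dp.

Original: g = 0.6487, ΔT = 2.47/(1−0.6487) = 7.0310 K.
Without cloud: g' = 0.2997, ΔT' = 2.47/(1−0.2997) = 3.5271 K.
Change = 3.5271 − 7.0310 = -3.50 K.

-3.50 K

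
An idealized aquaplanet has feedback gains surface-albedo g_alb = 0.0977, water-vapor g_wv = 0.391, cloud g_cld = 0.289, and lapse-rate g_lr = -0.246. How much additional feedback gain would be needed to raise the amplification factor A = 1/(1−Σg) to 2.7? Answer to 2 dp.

Current total gain = 0.5317.
Target gain for A = 2.7: g* = 1 − 1/2.7 = 0.6296.
Additional gain needed = 0.6296 − 0.5317 = 0.10.

0.10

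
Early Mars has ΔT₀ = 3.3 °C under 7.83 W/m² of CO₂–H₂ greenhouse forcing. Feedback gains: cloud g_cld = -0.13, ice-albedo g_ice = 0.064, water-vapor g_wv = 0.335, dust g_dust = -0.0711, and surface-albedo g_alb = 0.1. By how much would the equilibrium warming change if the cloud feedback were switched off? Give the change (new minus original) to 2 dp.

1.07 °C

Original: g = 0.2979, ΔT = 3.3/(1−0.2979) = 4.7002 °C.
Without cloud: g' = 0.4279, ΔT' = 3.3/(1−0.4279) = 5.7682 °C.
Change = 5.7682 − 4.7002 = 1.07 °C.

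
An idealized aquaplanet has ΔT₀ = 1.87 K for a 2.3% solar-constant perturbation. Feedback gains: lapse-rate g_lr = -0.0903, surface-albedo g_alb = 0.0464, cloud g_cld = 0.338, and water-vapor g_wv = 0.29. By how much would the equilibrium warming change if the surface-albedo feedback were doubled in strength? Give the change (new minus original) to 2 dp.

Original: g = 0.5841, ΔT = 1.87/(1−0.5841) = 4.4963 K.
With doubled surface-albedo: g' = 0.6305, ΔT' = 1.87/(1−0.6305) = 5.0609 K.
Change = 5.0609 − 4.4963 = 0.56 K.

0.56 K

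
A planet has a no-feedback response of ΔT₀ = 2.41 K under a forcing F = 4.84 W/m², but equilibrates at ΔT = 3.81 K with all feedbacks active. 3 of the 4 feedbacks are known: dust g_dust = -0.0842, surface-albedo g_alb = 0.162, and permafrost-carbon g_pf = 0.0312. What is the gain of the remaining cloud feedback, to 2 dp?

0.26

Amplification A = ΔT/ΔT₀ = 3.81/2.41 = 1.581.
Total gain g = 1 − 1/A = 1 − 1/1.581 = 0.3675.
Known gains sum to -0.0842 + 0.162 + 0.0312 = 0.109.
g_cld = 0.3675 − 0.109 = 0.26.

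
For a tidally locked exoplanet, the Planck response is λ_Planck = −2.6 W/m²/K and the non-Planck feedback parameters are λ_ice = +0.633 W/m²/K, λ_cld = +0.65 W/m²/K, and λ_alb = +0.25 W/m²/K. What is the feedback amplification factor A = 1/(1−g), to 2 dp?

Convert to gains: g_ice = 0.633/2.6 = 0.2435; g_cld = 0.65/2.6 = 0.25; g_alb = 0.25/2.6 = 0.09615.
Total gain g = 0.58965.
A = 1/(1 − 0.58965) = 2.44.

2.44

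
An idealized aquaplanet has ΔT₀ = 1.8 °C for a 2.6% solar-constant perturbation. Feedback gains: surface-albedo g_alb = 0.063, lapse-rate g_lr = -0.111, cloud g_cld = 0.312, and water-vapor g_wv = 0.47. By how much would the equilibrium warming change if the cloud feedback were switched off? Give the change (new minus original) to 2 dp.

Original: g = 0.734, ΔT = 1.8/(1−0.734) = 6.7669 °C.
Without cloud: g' = 0.422, ΔT' = 1.8/(1−0.422) = 3.1142 °C.
Change = 3.1142 − 6.7669 = -3.65 °C.

-3.65 °C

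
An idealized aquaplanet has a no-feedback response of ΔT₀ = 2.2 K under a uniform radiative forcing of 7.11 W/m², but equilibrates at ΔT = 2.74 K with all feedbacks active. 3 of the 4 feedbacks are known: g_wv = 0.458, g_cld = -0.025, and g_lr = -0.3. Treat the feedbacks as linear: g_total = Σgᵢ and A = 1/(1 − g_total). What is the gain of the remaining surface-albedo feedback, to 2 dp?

Amplification A = ΔT/ΔT₀ = 2.74/2.2 = 1.245.
Total gain g = 1 − 1/A = 1 − 1/1.245 = 0.1968.
Known gains sum to 0.458 − 0.025 − 0.3 = 0.133.
g_alb = 0.1968 − 0.133 = 0.06.

0.06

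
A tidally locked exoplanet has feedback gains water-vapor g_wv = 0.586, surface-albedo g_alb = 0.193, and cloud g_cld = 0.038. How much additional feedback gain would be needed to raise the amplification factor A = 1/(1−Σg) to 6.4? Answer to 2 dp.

Current total gain = 0.817.
Target gain for A = 6.4: g* = 1 − 1/6.4 = 0.8438.
Additional gain needed = 0.8438 − 0.817 = 0.03.

0.03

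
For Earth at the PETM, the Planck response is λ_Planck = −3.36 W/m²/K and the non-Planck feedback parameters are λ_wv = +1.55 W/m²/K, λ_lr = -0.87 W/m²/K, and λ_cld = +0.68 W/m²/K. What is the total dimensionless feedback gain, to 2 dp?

0.40

Convert to gains: g_wv = 1.55/3.36 = 0.4613; g_lr = -0.87/3.36 = -0.2589; g_cld = 0.68/3.36 = 0.2024.
Total gain g = 0.4048.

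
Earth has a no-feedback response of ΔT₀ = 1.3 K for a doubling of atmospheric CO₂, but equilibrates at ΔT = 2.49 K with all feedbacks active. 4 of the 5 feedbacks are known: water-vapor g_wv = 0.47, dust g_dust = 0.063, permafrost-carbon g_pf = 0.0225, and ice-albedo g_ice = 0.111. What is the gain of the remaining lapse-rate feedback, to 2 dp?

-0.19

Amplification A = ΔT/ΔT₀ = 2.49/1.3 = 1.915.
Total gain g = 1 − 1/A = 1 − 1/1.915 = 0.4778.
Known gains sum to 0.47 + 0.063 + 0.0225 + 0.111 = 0.6665.
g_lr = 0.4778 − 0.6665 = -0.19.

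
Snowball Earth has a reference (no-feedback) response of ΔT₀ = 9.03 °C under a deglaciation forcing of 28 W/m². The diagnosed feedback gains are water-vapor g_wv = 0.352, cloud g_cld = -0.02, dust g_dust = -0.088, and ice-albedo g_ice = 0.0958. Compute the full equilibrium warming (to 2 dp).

Total gain g = 0.352 − 0.02 − 0.088 + 0.0958 = 0.3398.
Amplification A = 1/(1 − 0.3398) = 1.515.
ΔT = 9.03 × 1.515 = 13.68 °C.

13.68 °C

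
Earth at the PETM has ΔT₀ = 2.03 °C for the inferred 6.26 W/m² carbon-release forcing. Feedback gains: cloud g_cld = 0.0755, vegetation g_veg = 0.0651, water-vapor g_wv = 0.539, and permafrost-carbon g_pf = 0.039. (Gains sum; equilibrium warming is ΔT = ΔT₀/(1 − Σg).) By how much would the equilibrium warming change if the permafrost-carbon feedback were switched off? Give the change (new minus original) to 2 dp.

Original: g = 0.7186, ΔT = 2.03/(1−0.7186) = 7.2139 °C.
Without permafrost-carbon: g' = 0.6796, ΔT' = 2.03/(1−0.6796) = 6.3358 °C.
Change = 6.3358 − 7.2139 = -0.88 °C.

-0.88 °C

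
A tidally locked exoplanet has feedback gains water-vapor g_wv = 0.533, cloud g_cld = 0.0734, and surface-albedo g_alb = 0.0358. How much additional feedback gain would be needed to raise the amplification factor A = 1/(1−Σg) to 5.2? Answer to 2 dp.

0.17

Current total gain = 0.6422.
Target gain for A = 5.2: g* = 1 − 1/5.2 = 0.8077.
Additional gain needed = 0.8077 − 0.6422 = 0.17.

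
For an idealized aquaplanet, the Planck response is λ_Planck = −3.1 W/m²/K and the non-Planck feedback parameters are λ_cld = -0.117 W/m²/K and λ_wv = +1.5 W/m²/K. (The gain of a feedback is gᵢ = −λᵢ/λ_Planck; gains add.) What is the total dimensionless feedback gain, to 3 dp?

Convert to gains: g_cld = -0.117/3.1 = -0.03774; g_wv = 1.5/3.1 = 0.4839.
Total gain g = 0.44616.

0.446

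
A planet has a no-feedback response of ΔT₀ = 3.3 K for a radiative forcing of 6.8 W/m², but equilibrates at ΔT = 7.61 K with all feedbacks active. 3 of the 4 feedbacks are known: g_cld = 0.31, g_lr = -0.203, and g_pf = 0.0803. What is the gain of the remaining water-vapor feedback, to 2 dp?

0.38

Amplification A = ΔT/ΔT₀ = 7.61/3.3 = 2.306.
Total gain g = 1 − 1/A = 1 − 1/2.306 = 0.5663.
Known gains sum to 0.31 − 0.203 + 0.0803 = 0.1873.
g_wv = 0.5663 − 0.1873 = 0.38.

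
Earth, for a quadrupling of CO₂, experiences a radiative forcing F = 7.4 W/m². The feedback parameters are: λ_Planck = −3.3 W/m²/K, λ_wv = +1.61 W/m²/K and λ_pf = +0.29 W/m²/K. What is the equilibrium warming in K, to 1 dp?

Net feedback parameter λ = (−3.3) + (+1.61) + (+0.29) = -1.4 W/m²/K.
ΔT = −F/λ = −7.4/(-1.4) = 5.3 K.

5.3 K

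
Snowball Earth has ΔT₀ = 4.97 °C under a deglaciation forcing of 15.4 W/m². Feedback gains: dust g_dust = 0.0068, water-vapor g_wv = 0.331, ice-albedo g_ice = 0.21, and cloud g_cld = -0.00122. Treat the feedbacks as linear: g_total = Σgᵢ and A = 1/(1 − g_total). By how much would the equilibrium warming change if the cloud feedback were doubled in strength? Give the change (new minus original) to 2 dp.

-0.03 °C

Original: g = 0.54658, ΔT = 4.97/(1−0.54658) = 10.9611 °C.
With doubled cloud: g' = 0.54536, ΔT' = 4.97/(1−0.54536) = 10.9317 °C.
Change = 10.9317 − 10.9611 = -0.03 °C.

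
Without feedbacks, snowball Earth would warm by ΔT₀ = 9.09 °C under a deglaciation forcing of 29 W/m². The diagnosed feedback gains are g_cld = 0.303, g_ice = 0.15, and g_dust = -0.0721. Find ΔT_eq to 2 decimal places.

14.68 °C

Total gain g = 0.303 + 0.15 − 0.0721 = 0.3809.
Amplification A = 1/(1 − 0.3809) = 1.615.
ΔT = 9.09 × 1.615 = 14.68 °C.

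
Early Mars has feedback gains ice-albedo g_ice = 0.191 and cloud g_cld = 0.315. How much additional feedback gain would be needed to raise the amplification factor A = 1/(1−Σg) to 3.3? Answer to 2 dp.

Current total gain = 0.506.
Target gain for A = 3.3: g* = 1 − 1/3.3 = 0.697.
Additional gain needed = 0.697 − 0.506 = 0.19.

0.19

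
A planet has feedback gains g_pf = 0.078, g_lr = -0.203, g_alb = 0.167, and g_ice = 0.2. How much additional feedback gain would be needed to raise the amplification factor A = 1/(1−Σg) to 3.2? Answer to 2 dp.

0.45

Current total gain = 0.242.
Target gain for A = 3.2: g* = 1 − 1/3.2 = 0.6875.
Additional gain needed = 0.6875 − 0.242 = 0.45.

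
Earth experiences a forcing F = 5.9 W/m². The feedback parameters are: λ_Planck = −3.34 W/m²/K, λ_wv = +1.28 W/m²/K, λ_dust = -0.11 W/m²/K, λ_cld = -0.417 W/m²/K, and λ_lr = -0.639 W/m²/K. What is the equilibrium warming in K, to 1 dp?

1.8 K

Net feedback parameter λ = (−3.34) + (+1.28) + (-0.11) + (-0.417) + (-0.639) = -3.226 W/m²/K.
ΔT = −F/λ = −5.9/(-3.226) = 1.8 K.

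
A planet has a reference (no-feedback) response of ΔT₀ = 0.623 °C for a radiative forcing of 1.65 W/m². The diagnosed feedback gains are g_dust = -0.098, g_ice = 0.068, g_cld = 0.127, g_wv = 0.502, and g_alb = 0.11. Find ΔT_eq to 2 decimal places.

Total gain g = -0.098 + 0.068 + 0.127 + 0.502 + 0.11 = 0.709.
Amplification A = 1/(1 − 0.709) = 3.436.
ΔT = 0.623 × 3.436 = 2.14 °C.

2.14 °C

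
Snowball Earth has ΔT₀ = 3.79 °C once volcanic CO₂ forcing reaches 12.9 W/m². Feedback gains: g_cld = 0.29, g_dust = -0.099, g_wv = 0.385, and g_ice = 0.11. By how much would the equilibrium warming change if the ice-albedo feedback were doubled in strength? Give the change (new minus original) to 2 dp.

6.51 °C

Original: g = 0.686, ΔT = 3.79/(1−0.686) = 12.0701 °C.
With doubled ice-albedo: g' = 0.796, ΔT' = 3.79/(1−0.796) = 18.5784 °C.
Change = 18.5784 − 12.0701 = 6.51 °C.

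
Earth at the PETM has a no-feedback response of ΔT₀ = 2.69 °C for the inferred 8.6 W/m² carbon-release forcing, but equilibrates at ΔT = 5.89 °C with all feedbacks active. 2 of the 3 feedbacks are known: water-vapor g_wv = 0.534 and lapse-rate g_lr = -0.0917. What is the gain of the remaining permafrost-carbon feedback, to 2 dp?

0.10

Amplification A = ΔT/ΔT₀ = 5.89/2.69 = 2.19.
Total gain g = 1 − 1/A = 1 − 1/2.19 = 0.5434.
Known gains sum to 0.534 − 0.0917 = 0.4423.
g_pf = 0.5434 − 0.4423 = 0.10.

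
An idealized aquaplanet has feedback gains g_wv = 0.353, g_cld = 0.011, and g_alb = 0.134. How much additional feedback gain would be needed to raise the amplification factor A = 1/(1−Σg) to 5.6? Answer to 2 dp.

0.32

Current total gain = 0.498.
Target gain for A = 5.6: g* = 1 − 1/5.6 = 0.8214.
Additional gain needed = 0.8214 − 0.498 = 0.32.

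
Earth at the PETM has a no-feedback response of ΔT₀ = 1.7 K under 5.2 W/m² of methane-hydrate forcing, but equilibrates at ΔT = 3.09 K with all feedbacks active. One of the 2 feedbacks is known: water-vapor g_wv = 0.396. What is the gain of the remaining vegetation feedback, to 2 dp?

0.05

Amplification A = ΔT/ΔT₀ = 3.09/1.7 = 1.818.
Total gain g = 1 − 1/A = 1 − 1/1.818 = 0.4499.
The known gain is 0.396.
g_veg = 0.4499 − 0.396 = 0.05.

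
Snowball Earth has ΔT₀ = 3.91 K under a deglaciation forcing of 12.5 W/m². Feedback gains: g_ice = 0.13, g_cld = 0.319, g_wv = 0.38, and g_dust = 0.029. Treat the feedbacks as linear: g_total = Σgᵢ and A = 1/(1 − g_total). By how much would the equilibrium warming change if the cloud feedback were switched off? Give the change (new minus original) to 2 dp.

-19.05 K

Original: g = 0.858, ΔT = 3.91/(1−0.858) = 27.5352 K.
Without cloud: g' = 0.539, ΔT' = 3.91/(1−0.539) = 8.4816 K.
Change = 8.4816 − 27.5352 = -19.05 K.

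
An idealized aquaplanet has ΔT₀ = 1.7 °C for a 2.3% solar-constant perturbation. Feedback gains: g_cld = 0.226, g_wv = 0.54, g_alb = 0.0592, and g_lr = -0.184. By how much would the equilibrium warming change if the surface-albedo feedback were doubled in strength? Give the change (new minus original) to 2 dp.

0.94 °C

Original: g = 0.6412, ΔT = 1.7/(1−0.6412) = 4.7380 °C.
With doubled surface-albedo: g' = 0.7004, ΔT' = 1.7/(1−0.7004) = 5.6742 °C.
Change = 5.6742 − 4.7380 = 0.94 °C.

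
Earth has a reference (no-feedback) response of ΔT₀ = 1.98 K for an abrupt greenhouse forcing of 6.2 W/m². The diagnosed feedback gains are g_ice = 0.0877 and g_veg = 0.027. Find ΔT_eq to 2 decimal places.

Total gain g = 0.0877 + 0.027 = 0.1147.
Amplification A = 1/(1 − 0.1147) = 1.13.
ΔT = 1.98 × 1.13 = 2.24 K.

2.24 K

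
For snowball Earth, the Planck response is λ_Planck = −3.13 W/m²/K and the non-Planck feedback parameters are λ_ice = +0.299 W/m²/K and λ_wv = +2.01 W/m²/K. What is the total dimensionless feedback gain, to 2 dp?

Convert to gains: g_ice = 0.299/3.13 = 0.09553; g_wv = 2.01/3.13 = 0.6422.
Total gain g = 0.73773.

0.74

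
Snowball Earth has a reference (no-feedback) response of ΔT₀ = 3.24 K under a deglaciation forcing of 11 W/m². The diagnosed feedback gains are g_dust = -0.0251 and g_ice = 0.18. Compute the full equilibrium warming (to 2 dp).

Total gain g = -0.0251 + 0.18 = 0.1549.
Amplification A = 1/(1 − 0.1549) = 1.183.
ΔT = 3.24 × 1.183 = 3.83 K.

3.83 K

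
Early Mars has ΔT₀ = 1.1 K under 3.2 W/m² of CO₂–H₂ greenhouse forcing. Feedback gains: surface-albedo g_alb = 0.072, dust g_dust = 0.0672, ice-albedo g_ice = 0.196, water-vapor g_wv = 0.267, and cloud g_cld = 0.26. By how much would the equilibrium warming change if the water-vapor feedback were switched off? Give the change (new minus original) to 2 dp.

Original: g = 0.8622, ΔT = 1.1/(1−0.8622) = 7.9826 K.
Without water-vapor: g' = 0.5952, ΔT' = 1.1/(1−0.5952) = 2.7174 K.
Change = 2.7174 − 7.9826 = -5.27 K.

-5.27 K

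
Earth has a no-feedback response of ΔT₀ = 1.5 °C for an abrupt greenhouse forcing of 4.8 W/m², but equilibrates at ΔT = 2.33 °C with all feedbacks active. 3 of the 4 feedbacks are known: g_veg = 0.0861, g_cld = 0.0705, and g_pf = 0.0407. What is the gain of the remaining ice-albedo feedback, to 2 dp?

0.16

Amplification A = ΔT/ΔT₀ = 2.33/1.5 = 1.553.
Total gain g = 1 − 1/A = 1 − 1/1.553 = 0.3561.
Known gains sum to 0.0861 + 0.0705 + 0.0407 = 0.1973.
g_ice = 0.3561 − 0.1973 = 0.16.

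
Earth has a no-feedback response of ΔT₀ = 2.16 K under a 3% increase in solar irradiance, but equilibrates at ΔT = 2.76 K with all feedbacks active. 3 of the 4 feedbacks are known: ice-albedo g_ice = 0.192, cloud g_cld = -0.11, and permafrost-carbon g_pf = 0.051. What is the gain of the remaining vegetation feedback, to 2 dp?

Amplification A = ΔT/ΔT₀ = 2.76/2.16 = 1.278.
Total gain g = 1 − 1/A = 1 − 1/1.278 = 0.2175.
Known gains sum to 0.192 − 0.11 + 0.051 = 0.133.
g_veg = 0.2175 − 0.133 = 0.08.

0.08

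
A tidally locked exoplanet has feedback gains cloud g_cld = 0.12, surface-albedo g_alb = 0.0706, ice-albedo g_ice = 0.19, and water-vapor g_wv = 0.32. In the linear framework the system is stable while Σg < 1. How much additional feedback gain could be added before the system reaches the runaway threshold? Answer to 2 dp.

Current total gain = 0.12 + 0.0706 + 0.19 + 0.32 = 0.7006.
Margin to runaway = 1 − 0.7006 = 0.30.

0.30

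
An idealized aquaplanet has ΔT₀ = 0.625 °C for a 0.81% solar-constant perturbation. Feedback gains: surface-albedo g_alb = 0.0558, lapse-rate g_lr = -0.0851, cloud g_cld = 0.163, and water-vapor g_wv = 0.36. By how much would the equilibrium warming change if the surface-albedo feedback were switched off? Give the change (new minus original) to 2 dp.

Original: g = 0.4937, ΔT = 0.625/(1−0.4937) = 1.2344 °C.
Without surface-albedo: g' = 0.4379, ΔT' = 0.625/(1−0.4379) = 1.1119 °C.
Change = 1.1119 − 1.2344 = -0.12 °C.

-0.12 °C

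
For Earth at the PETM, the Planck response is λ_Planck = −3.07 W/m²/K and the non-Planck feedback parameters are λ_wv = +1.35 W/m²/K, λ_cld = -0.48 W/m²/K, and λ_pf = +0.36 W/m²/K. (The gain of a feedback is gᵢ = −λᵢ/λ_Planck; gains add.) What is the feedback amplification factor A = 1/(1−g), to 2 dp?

Convert to gains: g_wv = 1.35/3.07 = 0.4397; g_cld = -0.48/3.07 = -0.1564; g_pf = 0.36/3.07 = 0.1173.
Total gain g = 0.4006.
A = 1/(1 − 0.4006) = 1.67.

1.67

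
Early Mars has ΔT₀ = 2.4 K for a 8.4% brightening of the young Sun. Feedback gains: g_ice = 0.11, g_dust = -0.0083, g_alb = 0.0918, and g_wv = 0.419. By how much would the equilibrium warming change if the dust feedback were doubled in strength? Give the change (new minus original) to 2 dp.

Original: g = 0.6125, ΔT = 2.4/(1−0.6125) = 6.1935 K.
With doubled dust: g' = 0.6042, ΔT' = 2.4/(1−0.6042) = 6.0637 K.
Change = 6.0637 − 6.1935 = -0.13 K.

-0.13 K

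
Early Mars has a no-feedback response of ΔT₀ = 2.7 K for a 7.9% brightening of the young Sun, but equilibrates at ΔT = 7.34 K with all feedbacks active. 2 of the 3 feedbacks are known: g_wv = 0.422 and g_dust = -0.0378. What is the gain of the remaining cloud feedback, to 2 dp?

0.25

Amplification A = ΔT/ΔT₀ = 7.34/2.7 = 2.719.
Total gain g = 1 − 1/A = 1 − 1/2.719 = 0.6322.
Known gains sum to 0.422 − 0.0378 = 0.3842.
g_cld = 0.6322 − 0.3842 = 0.25.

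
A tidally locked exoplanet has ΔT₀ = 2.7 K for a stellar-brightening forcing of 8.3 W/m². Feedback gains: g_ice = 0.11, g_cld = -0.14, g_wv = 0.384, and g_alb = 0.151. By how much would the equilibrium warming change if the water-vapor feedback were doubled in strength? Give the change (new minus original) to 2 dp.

Original: g = 0.505, ΔT = 2.7/(1−0.505) = 5.4545 K.
With doubled water-vapor: g' = 0.889, ΔT' = 2.7/(1−0.889) = 24.3243 K.
Change = 24.3243 − 5.4545 = 18.87 K.

18.87 K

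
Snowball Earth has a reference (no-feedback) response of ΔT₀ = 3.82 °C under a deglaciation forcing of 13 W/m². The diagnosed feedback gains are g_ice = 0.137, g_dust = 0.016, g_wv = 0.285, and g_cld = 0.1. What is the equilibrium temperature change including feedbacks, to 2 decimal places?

Total gain g = 0.137 + 0.016 + 0.285 + 0.1 = 0.538.
Amplification A = 1/(1 − 0.538) = 2.165.
ΔT = 3.82 × 2.165 = 8.27 °C.

8.27 °C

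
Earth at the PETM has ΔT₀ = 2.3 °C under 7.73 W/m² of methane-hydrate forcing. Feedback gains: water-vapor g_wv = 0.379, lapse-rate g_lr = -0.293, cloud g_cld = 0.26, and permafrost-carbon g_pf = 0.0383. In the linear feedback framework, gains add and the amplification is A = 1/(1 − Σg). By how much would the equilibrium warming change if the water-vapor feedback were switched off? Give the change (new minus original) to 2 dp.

-1.42 °C

Original: g = 0.3843, ΔT = 2.3/(1−0.3843) = 3.7356 °C.
Without water-vapor: g' = 0.0053, ΔT' = 2.3/(1−0.0053) = 2.3123 °C.
Change = 2.3123 − 3.7356 = -1.42 °C.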